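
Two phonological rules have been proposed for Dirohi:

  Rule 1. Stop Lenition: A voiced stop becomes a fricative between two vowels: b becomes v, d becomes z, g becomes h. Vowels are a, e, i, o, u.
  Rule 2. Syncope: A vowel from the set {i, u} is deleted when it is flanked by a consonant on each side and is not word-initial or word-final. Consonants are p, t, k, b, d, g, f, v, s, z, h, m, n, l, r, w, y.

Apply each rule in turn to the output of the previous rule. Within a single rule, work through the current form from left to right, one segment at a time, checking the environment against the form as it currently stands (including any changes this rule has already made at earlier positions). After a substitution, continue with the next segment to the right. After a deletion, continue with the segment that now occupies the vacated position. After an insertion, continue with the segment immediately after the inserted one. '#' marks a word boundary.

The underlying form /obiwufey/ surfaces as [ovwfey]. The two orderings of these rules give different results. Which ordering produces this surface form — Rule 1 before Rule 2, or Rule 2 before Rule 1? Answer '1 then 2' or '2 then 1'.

Order 1 then 2:
  1 Stop Lenition: [obiwufey] → [oviwufey]
  2 Syncope: [oviwufey] → [ovwfey]
  result: [ovwfey]
Order 2 then 1:
  2 Syncope: [obiwufey] → [obwfey]
  1 Stop Lenition: no change — [obwfey]
  result: [obwfey]

1 then 2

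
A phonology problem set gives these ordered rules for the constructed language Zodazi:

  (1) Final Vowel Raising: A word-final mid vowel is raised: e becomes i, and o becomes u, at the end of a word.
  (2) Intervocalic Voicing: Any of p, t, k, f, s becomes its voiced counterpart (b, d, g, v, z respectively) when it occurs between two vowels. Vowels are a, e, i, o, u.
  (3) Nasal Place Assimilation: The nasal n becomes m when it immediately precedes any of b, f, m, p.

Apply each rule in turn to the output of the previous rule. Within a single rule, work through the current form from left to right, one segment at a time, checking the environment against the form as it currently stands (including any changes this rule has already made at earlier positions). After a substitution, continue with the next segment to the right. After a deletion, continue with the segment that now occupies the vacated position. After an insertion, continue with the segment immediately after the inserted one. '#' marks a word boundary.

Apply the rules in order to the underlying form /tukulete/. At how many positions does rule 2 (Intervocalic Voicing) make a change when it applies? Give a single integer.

2

(1) Final Vowel Raising: [tukulete] → [tukuleti]
(2) Intervocalic Voicing: [tukuleti] → [tuguledi]
(3) Nasal Place Assimilation: no change — [tuguledi]
Rule 2 changed 2 position(s).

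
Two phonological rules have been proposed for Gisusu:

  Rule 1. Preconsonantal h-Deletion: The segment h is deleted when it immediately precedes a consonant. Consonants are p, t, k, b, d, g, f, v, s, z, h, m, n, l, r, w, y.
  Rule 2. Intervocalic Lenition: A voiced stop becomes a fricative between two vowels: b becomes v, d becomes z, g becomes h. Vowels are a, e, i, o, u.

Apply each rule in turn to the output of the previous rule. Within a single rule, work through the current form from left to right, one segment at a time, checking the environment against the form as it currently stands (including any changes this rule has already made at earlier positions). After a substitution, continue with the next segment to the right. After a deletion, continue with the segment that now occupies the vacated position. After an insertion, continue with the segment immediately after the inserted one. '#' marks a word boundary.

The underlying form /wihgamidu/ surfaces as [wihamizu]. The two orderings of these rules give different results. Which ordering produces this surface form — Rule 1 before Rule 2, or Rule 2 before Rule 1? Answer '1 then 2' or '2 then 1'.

Order 1 then 2:
  1 Preconsonantal h-Deletion: [wihgamidu] → [wigamidu]
  2 Intervocalic Lenition: [wigamidu] → [wihamizu]
  result: [wihamizu]
Order 2 then 1:
  2 Intervocalic Lenition: [wihgamidu] → [wihgamizu]
  1 Preconsonantal h-Deletion: [wihgamizu] → [wigamizu]
  result: [wigamizu]

1 then 2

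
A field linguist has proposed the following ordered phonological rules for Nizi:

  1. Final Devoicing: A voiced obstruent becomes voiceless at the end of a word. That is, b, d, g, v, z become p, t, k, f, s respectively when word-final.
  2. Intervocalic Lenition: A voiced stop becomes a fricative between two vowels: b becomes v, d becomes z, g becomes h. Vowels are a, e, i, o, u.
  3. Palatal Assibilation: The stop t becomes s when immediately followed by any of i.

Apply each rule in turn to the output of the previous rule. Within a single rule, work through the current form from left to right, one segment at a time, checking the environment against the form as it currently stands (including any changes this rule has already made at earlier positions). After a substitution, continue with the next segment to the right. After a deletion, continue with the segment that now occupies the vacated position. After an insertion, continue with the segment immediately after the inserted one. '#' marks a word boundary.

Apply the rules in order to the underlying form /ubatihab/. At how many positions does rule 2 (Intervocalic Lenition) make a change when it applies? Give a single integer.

1 Final Devoicing: [ubatihab] → [ubatihap]
2 Intervocalic Lenition: [ubatihap] → [uvatihap]
3 Palatal Assibilation: [uvatihap] → [uvasihap]
Rule 2 changed 1 position(s).

1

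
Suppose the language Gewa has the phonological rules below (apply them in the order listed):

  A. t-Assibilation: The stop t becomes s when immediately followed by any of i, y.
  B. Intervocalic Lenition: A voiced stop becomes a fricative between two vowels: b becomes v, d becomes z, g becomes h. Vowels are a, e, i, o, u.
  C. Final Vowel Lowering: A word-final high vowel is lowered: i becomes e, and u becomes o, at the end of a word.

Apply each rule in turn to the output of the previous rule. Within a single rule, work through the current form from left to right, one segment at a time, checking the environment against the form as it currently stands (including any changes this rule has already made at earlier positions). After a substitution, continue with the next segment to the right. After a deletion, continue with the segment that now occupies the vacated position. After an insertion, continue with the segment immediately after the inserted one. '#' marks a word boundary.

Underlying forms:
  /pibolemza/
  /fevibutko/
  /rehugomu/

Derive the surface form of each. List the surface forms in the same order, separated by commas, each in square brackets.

[pivolemza], [fevivutko], [rehuhomo]

/pibolemza/:
  A t-Assibilation: no change — [pibolemza]
  B Intervocalic Lenition: [pibolemza] → [pivolemza]
  C Final Vowel Lowering: no change — [pivolemza]
/fevibutko/:
  A t-Assibilation: no change — [fevibutko]
  B Intervocalic Lenition: [fevibutko] → [fevivutko]
  C Final Vowel Lowering: no change — [fevivutko]
/rehugomu/:
  A t-Assibilation: no change — [rehugomu]
  B Intervocalic Lenition: [rehugomu] → [rehuhomu]
  C Final Vowel Lowering: [rehuhomu] → [rehuhomo]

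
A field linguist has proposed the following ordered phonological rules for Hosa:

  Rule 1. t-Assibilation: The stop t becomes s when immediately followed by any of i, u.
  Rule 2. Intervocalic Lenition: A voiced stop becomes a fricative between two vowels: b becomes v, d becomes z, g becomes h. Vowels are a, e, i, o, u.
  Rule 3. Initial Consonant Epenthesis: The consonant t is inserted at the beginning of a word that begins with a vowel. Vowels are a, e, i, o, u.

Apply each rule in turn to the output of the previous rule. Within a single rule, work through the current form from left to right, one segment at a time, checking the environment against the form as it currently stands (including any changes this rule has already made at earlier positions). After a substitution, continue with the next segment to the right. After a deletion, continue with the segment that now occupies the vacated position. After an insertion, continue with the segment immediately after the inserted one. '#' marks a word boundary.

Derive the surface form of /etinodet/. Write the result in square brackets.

[tesinozet]

Rule 1 t-Assibilation: [etinodet] → [esinodet]
Rule 2 Intervocalic Lenition: [esinodet] → [esinozet]
Rule 3 Initial Consonant Epenthesis: [esinozet] → [tesinozet]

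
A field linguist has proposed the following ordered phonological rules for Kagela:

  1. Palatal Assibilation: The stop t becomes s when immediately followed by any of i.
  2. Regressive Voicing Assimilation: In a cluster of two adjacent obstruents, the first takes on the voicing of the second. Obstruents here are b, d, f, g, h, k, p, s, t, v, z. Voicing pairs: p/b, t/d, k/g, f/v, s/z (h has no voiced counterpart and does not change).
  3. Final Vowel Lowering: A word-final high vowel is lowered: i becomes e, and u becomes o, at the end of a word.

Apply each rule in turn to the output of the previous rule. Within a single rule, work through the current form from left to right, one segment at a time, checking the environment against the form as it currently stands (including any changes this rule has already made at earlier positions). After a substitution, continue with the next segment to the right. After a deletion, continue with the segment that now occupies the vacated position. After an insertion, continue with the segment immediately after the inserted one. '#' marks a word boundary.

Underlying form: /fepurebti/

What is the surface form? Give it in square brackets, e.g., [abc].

1 Palatal Assibilation: [fepurebti] → [fepurebsi]
2 Regressive Voicing Assimilation: [fepurebsi] → [fepurepsi]
3 Final Vowel Lowering: [fepurepsi] → [fepurepse]

[fepurepse]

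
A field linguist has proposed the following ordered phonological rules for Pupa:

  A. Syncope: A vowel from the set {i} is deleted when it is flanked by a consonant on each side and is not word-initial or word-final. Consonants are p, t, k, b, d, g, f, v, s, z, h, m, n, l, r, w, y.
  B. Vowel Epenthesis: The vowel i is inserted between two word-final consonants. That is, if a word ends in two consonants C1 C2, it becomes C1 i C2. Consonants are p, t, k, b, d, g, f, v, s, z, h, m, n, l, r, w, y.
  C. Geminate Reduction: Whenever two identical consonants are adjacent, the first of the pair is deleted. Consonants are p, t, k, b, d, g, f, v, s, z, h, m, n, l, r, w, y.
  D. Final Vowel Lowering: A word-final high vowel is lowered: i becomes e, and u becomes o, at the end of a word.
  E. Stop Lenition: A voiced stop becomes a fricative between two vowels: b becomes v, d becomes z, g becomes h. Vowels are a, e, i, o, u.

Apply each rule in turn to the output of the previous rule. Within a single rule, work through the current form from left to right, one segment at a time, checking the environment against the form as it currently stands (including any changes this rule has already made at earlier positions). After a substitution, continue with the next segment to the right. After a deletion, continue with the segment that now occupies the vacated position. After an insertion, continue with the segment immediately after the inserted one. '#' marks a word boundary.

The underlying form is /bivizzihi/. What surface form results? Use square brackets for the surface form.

[bvzhe]

A Syncope: [bivizzihi] → [bvzzhi]
B Vowel Epenthesis: no change — [bvzzhi]
C Geminate Reduction: [bvzzhi] → [bvzhi]
D Final Vowel Lowering: [bvzhi] → [bvzhe]
E Stop Lenition: no change — [bvzhe]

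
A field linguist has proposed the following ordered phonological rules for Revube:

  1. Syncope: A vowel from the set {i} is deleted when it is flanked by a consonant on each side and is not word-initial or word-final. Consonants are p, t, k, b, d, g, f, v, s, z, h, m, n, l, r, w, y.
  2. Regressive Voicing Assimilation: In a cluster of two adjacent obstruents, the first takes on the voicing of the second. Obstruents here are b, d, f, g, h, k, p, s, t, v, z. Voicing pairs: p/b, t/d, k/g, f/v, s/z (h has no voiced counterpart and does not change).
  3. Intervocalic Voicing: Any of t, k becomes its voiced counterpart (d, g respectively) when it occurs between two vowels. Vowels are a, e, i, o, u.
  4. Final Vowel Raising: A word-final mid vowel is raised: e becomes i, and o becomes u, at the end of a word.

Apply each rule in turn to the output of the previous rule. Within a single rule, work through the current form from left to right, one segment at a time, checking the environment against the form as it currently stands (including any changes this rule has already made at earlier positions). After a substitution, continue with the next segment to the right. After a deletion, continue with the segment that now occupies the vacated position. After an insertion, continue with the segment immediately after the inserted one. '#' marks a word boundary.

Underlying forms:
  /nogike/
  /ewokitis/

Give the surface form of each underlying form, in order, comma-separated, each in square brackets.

/nogike/:
  1 Syncope: [nogike] → [nogke]
  2 Regressive Voicing Assimilation: [nogke] → [nokke]
  3 Intervocalic Voicing: no change — [nokke]
  4 Final Vowel Raising: [nokke] → [nokki]
/ewokitis/:
  1 Syncope: [ewokitis] → [ewokts]
  2 Regressive Voicing Assimilation: no change — [ewokts]
  3 Intervocalic Voicing: no change — [ewokts]
  4 Final Vowel Raising: no change — [ewokts]

[nokki], [ewokts]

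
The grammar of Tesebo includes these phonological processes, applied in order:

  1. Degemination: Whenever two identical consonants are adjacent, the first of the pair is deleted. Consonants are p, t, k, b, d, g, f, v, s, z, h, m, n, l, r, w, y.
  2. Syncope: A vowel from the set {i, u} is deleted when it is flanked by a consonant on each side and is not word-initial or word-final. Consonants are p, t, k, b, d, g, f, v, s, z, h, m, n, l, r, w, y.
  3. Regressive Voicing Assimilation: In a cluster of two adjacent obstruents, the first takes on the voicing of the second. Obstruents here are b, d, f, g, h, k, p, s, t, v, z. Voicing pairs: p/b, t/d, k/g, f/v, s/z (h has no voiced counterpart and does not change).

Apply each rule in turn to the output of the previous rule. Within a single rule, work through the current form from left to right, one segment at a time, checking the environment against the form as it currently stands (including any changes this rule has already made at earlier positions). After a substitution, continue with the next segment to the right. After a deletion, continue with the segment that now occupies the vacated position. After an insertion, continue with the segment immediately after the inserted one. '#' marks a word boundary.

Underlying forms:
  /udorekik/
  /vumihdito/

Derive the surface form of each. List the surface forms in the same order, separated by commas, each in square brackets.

[udorekk], [vmhtto]

/udorekik/:
  1 Degemination: no change — [udorekik]
  2 Syncope: [udorekik] → [udorekk]
  3 Regressive Voicing Assimilation: no change — [udorekk]
/vumihdito/:
  1 Degemination: no change — [vumihdito]
  2 Syncope: [vumihdito] → [vmhdto]
  3 Regressive Voicing Assimilation: [vmhdto] → [vmhtto]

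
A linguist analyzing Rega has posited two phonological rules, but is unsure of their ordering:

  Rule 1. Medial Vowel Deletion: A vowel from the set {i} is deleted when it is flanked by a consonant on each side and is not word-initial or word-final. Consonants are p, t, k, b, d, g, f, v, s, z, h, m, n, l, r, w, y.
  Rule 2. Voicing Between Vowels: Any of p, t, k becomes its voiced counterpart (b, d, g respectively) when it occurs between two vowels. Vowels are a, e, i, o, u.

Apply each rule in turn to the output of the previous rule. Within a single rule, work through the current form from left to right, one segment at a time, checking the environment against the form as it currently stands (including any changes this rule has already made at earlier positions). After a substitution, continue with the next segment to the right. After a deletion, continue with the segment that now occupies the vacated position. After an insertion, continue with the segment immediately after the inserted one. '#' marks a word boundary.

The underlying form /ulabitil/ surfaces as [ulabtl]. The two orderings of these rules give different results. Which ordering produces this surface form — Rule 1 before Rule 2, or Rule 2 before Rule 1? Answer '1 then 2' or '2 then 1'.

1 then 2

Order 1 then 2:
  1 Medial Vowel Deletion: [ulabitil] → [ulabtl]
  2 Voicing Between Vowels: no change — [ulabtl]
  result: [ulabtl]
Order 2 then 1:
  2 Voicing Between Vowels: [ulabitil] → [ulabidil]
  1 Medial Vowel Deletion: [ulabidil] → [ulabdl]
  result: [ulabdl]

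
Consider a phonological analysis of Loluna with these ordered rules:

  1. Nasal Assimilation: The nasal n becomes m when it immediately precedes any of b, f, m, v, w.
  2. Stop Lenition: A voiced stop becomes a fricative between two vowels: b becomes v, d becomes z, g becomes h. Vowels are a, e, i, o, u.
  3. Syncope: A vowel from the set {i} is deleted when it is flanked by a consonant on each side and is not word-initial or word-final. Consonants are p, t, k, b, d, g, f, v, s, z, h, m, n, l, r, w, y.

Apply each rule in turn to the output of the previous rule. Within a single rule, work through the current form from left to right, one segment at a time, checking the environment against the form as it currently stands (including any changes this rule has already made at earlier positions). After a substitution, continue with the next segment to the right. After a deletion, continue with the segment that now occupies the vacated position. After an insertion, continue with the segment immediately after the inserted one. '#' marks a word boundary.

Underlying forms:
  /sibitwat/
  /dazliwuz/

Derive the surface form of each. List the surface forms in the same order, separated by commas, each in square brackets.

/sibitwat/:
  1 Nasal Assimilation: no change — [sibitwat]
  2 Stop Lenition: [sibitwat] → [sivitwat]
  3 Syncope: [sivitwat] → [svtwat]
/dazliwuz/:
  1 Nasal Assimilation: no change — [dazliwuz]
  2 Stop Lenition: no change — [dazliwuz]
  3 Syncope: [dazliwuz] → [dazlwuz]

[svtwat], [dazlwuz]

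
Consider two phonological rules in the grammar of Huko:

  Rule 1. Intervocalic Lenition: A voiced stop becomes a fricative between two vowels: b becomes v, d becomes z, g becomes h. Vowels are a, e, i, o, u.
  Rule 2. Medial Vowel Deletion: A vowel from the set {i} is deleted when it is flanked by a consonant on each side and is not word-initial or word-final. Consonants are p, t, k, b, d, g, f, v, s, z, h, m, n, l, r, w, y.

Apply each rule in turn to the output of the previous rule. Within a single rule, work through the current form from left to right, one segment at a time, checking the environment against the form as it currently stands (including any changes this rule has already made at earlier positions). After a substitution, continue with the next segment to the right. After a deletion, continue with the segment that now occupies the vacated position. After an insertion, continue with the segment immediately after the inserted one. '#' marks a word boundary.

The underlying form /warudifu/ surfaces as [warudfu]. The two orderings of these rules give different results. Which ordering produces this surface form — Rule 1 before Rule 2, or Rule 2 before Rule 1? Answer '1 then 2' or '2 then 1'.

2 then 1

Order 1 then 2:
  1 Intervocalic Lenition: [warudifu] → [waruzifu]
  2 Medial Vowel Deletion: [waruzifu] → [waruzfu]
  result: [waruzfu]
Order 2 then 1:
  2 Medial Vowel Deletion: [warudifu] → [warudfu]
  1 Intervocalic Lenition: no change — [warudfu]
  result: [warudfu]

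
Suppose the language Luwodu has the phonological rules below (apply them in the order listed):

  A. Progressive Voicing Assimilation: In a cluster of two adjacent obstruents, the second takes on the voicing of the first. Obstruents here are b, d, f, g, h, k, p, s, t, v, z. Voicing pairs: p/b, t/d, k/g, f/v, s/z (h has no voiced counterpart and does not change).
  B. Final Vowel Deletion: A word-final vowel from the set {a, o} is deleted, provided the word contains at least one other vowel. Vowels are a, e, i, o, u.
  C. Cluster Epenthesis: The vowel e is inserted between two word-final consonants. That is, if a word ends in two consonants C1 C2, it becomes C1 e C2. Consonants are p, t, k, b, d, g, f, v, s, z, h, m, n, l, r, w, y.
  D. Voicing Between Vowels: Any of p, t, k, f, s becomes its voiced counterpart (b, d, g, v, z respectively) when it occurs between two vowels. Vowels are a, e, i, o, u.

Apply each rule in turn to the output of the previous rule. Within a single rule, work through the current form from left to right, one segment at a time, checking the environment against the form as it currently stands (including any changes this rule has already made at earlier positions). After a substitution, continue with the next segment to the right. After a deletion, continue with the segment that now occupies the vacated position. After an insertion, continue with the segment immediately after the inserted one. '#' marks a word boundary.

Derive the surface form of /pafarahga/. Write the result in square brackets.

[pavarahek]

A Progressive Voicing Assimilation: [pafarahga] → [pafarahka]
B Final Vowel Deletion: [pafarahka] → [pafarahk]
C Cluster Epenthesis: [pafarahk] → [pafarahek]
D Voicing Between Vowels: [pafarahek] → [pavarahek]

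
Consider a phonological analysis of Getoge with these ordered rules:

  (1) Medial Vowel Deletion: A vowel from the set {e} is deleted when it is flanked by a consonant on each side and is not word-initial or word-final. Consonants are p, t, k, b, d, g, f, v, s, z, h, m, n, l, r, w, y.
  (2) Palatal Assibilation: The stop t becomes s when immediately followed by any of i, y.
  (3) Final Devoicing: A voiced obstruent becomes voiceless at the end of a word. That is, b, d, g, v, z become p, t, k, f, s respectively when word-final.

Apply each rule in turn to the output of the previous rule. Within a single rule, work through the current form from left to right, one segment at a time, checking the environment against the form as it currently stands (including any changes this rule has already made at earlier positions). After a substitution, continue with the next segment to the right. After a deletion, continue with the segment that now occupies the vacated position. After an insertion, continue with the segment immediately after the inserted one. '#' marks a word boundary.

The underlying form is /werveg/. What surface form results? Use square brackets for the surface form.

[wrvk]

(1) Medial Vowel Deletion: [werveg] → [wrvg]
(2) Palatal Assibilation: no change — [wrvg]
(3) Final Devoicing: [wrvg] → [wrvk]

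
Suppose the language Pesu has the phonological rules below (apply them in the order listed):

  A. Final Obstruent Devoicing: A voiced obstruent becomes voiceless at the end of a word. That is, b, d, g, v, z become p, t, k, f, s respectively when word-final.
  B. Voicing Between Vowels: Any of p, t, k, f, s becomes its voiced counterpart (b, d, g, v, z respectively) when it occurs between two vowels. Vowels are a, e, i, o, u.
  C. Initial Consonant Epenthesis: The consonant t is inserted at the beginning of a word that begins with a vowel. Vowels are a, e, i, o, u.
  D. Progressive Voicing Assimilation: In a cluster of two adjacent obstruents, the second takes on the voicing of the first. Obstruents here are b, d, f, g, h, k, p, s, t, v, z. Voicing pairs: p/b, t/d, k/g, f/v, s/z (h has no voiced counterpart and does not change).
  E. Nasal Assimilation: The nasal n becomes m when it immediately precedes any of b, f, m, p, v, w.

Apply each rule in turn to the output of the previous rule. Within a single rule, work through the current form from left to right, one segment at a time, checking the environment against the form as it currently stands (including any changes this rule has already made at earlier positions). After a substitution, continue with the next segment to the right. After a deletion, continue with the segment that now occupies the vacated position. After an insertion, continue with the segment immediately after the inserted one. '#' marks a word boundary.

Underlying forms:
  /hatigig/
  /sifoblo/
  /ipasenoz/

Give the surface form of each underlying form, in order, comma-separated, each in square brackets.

/hatigig/:
  A Final Obstruent Devoicing: [hatigig] → [hatigik]
  B Voicing Between Vowels: [hatigik] → [hadigik]
  C Initial Consonant Epenthesis: no change — [hadigik]
  D Progressive Voicing Assimilation: no change — [hadigik]
  E Nasal Assimilation: no change — [hadigik]
/sifoblo/:
  A Final Obstruent Devoicing: no change — [sifoblo]
  B Voicing Between Vowels: [sifoblo] → [sivoblo]
  C Initial Consonant Epenthesis: no change — [sivoblo]
  D Progressive Voicing Assimilation: no change — [sivoblo]
  E Nasal Assimilation: no change — [sivoblo]
/ipasenoz/:
  A Final Obstruent Devoicing: [ipasenoz] → [ipasenos]
  B Voicing Between Vowels: [ipasenos] → [ibazenos]
  C Initial Consonant Epenthesis: [ibazenos] → [tibazenos]
  D Progressive Voicing Assimilation: no change — [tibazenos]
  E Nasal Assimilation: no change — [tibazenos]

[hadigik], [sivoblo], [tibazenos]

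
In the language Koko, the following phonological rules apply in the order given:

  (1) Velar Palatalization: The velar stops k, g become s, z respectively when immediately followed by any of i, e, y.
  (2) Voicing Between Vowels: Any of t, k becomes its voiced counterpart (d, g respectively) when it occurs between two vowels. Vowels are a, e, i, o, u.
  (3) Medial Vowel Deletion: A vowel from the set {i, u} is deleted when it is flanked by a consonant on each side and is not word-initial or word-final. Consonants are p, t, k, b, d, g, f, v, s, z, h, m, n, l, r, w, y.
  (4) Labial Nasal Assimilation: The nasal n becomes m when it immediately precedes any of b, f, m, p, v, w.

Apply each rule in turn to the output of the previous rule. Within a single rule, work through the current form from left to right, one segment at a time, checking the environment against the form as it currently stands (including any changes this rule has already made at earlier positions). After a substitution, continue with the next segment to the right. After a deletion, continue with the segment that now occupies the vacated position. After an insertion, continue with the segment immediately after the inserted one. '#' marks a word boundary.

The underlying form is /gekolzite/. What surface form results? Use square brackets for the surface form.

[zegolzde]

(1) Velar Palatalization: [gekolzite] → [zekolzite]
(2) Voicing Between Vowels: [zekolzite] → [zegolzide]
(3) Medial Vowel Deletion: [zegolzide] → [zegolzde]
(4) Labial Nasal Assimilation: no change — [zegolzde]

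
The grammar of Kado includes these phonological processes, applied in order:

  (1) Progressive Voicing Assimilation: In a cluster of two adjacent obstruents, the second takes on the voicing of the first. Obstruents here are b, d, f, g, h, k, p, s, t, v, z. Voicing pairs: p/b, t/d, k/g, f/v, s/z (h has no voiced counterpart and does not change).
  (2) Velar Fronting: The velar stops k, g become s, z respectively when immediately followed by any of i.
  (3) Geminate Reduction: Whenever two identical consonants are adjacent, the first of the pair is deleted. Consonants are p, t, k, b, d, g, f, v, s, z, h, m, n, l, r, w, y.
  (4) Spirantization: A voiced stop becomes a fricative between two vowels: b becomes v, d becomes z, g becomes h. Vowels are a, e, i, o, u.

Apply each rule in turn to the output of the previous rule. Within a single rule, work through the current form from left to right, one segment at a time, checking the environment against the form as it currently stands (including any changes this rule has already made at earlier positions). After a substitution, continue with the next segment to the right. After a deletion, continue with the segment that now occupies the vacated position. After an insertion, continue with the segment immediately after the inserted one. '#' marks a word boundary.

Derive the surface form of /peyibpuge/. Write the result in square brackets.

[peyivuhe]

(1) Progressive Voicing Assimilation: [peyibpuge] → [peyibbuge]
(2) Velar Fronting: no change — [peyibbuge]
(3) Geminate Reduction: [peyibbuge] → [peyibuge]
(4) Spirantization: [peyibuge] → [peyivuhe]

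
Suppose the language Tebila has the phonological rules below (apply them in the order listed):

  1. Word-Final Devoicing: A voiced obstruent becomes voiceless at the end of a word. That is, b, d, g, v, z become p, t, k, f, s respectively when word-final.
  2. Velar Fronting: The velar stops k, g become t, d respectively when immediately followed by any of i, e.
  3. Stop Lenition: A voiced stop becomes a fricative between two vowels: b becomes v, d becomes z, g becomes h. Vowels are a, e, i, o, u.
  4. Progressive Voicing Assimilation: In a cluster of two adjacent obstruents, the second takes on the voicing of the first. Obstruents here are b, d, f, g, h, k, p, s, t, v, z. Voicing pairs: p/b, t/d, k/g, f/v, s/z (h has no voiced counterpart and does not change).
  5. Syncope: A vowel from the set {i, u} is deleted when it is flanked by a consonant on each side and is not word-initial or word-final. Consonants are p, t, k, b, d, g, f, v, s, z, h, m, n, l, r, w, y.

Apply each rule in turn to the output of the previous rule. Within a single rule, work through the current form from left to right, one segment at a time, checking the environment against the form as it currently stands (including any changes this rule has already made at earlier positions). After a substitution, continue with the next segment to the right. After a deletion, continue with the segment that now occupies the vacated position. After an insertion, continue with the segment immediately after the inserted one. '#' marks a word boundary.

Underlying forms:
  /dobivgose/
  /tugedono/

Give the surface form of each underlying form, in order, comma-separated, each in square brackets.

/dobivgose/:
  1 Word-Final Devoicing: no change — [dobivgose]
  2 Velar Fronting: no change — [dobivgose]
  3 Stop Lenition: [dobivgose] → [dovivgose]
  4 Progressive Voicing Assimilation: no change — [dovivgose]
  5 Syncope: [dovivgose] → [dovvgose]
/tugedono/:
  1 Word-Final Devoicing: no change — [tugedono]
  2 Velar Fronting: [tugedono] → [tudedono]
  3 Stop Lenition: [tudedono] → [tuzezono]
  4 Progressive Voicing Assimilation: no change — [tuzezono]
  5 Syncope: [tuzezono] → [tzezono]

[dovvgose], [tzezono]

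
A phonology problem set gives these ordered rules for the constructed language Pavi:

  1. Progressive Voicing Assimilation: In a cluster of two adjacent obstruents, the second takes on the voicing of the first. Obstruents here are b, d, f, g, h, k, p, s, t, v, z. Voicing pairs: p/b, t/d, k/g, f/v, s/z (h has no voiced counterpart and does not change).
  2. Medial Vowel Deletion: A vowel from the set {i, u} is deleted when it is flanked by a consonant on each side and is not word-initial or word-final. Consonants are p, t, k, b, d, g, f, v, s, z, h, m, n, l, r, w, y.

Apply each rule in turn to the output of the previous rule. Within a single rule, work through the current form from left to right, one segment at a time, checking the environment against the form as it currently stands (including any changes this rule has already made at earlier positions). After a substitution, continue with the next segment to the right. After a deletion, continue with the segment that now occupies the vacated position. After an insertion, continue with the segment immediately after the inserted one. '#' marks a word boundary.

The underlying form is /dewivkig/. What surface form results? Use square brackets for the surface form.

[dewvgg]

1 Progressive Voicing Assimilation: [dewivkig] → [dewivgig]
2 Medial Vowel Deletion: [dewivgig] → [dewvgg]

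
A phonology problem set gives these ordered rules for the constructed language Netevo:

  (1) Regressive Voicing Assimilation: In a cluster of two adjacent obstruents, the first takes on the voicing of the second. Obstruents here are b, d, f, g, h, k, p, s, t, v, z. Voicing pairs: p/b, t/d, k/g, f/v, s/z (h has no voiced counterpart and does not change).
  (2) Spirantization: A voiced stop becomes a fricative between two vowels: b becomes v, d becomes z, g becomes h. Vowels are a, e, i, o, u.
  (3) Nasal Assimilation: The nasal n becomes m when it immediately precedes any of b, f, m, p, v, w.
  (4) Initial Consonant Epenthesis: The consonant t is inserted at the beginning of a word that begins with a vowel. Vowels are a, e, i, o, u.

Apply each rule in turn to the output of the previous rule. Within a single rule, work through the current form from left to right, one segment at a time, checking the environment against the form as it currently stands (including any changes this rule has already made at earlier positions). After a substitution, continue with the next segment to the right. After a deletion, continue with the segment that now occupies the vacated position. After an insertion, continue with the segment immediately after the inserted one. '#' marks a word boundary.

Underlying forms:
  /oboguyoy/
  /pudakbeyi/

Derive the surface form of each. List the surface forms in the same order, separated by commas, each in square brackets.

/oboguyoy/:
  (1) Regressive Voicing Assimilation: no change — [oboguyoy]
  (2) Spirantization: [oboguyoy] → [ovohuyoy]
  (3) Nasal Assimilation: no change — [ovohuyoy]
  (4) Initial Consonant Epenthesis: [ovohuyoy] → [tovohuyoy]
/pudakbeyi/:
  (1) Regressive Voicing Assimilation: [pudakbeyi] → [pudagbeyi]
  (2) Spirantization: [pudagbeyi] → [puzagbeyi]
  (3) Nasal Assimilation: no change — [puzagbeyi]
  (4) Initial Consonant Epenthesis: no change — [puzagbeyi]

[tovohuyoy], [puzagbeyi]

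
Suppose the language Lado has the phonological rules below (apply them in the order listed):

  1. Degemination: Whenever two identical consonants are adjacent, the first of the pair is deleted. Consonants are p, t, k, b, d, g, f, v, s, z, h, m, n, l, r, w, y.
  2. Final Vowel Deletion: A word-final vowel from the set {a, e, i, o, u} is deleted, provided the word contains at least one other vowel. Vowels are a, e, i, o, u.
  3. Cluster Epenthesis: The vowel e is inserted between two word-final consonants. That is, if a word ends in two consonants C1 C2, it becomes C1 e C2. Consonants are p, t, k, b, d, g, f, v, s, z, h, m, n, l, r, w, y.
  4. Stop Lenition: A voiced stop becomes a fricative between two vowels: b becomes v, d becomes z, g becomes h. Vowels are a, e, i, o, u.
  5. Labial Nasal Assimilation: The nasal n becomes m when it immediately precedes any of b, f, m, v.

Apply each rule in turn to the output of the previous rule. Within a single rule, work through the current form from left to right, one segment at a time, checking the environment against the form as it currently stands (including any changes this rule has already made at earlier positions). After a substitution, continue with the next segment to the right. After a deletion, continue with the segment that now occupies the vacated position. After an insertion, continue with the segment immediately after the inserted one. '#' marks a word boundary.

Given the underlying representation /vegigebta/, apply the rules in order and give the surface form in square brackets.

1 Degemination: no change — [vegigebta]
2 Final Vowel Deletion: [vegigebta] → [vegigebt]
3 Cluster Epenthesis: [vegigebt] → [vegigebet]
4 Stop Lenition: [vegigebet] → [vehihevet]
5 Labial Nasal Assimilation: no change — [vehihevet]

[vehihevet]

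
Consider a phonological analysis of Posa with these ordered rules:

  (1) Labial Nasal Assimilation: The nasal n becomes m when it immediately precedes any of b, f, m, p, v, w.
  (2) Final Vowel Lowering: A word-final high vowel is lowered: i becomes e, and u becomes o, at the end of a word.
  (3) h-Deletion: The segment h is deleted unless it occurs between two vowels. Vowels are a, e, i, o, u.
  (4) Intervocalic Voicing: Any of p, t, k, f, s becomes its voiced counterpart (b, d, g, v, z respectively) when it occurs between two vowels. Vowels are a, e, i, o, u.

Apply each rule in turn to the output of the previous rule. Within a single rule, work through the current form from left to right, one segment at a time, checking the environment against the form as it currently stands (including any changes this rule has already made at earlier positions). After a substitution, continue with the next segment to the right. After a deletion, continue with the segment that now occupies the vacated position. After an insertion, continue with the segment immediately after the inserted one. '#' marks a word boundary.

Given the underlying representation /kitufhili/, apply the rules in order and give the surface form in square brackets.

(1) Labial Nasal Assimilation: no change — [kitufhili]
(2) Final Vowel Lowering: [kitufhili] → [kitufhile]
(3) h-Deletion: [kitufhile] → [kitufile]
(4) Intervocalic Voicing: [kitufile] → [kiduvile]

[kiduvile]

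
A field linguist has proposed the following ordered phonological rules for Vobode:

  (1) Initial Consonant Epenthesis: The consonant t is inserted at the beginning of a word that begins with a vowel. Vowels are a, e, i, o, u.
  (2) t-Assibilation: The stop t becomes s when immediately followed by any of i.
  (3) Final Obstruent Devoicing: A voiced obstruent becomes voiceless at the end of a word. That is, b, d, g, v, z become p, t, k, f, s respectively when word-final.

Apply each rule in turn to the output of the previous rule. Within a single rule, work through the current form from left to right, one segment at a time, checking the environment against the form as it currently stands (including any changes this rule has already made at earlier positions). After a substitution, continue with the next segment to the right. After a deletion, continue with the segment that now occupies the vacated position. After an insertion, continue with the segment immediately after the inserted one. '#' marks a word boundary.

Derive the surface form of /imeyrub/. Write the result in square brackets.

[simeyrup]

(1) Initial Consonant Epenthesis: [imeyrub] → [timeyrub]
(2) t-Assibilation: [timeyrub] → [simeyrub]
(3) Final Obstruent Devoicing: [simeyrub] → [simeyrup]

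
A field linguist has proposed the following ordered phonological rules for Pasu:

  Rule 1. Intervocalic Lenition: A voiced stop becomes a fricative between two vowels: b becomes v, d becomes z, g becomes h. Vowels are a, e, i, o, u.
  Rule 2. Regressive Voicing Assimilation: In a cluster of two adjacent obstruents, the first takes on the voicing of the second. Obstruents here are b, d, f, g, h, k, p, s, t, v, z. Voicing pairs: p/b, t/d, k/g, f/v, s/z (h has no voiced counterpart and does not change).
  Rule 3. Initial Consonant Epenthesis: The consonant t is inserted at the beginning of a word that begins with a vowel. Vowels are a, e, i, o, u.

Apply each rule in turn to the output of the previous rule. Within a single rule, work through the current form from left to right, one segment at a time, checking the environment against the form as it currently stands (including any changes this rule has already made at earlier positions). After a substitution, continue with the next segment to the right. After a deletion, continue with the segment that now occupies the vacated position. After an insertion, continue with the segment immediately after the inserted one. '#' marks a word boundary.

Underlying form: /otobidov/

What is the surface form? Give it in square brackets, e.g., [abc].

Rule 1 Intervocalic Lenition: [otobidov] → [otovizov]
Rule 2 Regressive Voicing Assimilation: no change — [otovizov]
Rule 3 Initial Consonant Epenthesis: [otovizov] → [totovizov]

[totovizov]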